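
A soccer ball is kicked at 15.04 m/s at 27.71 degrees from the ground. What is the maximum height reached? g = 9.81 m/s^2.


H = (v*sin(theta))^2 / (2*g)
vy = v*sin(theta) = 15.04 * sin(27.71 deg) = 6.9935 m/s
H = vy^2 / (2*g) = 48.9097 / (2*9.81)
H = 48.9097 / 19.62 = 2.4929 m

2.4929 m


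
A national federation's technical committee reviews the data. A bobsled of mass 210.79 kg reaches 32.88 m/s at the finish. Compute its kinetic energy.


KE = 0.5 * m * v^2
KE = 0.5 * 210.79 * 32.88^2
KE = 0.5 * 210.79 * 1081.0944 = 113941.9443 J

113941.9443 J


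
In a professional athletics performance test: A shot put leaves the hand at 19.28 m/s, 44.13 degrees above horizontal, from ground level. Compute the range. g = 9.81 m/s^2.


R = v^2 * sin(2*theta) / g
Convert angle to radians: theta = 44.13 deg = 0.7702 rad
sin(2*theta) = sin(1.5404) = 0.9995
R = 19.28^2 * 0.9995 / 9.81
R = 371.7184 * 0.9995 / 9.81 = 37.8743 m

37.8743 m


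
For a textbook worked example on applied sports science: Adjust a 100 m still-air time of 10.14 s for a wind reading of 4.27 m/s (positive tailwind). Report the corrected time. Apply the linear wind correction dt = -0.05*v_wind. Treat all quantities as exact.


dt = -0.05 * v_wind = -0.05 * 4.27 = -0.2135 s
t_corrected = t_still + dt = 10.14 + (-0.2135)
t_corrected = 9.9265 s

9.9265 s


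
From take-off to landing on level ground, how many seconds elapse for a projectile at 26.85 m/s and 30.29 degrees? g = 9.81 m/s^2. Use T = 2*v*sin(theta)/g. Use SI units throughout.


T = 2*v*sin(theta)/g
sin(theta) = sin(30.29 deg) = 0.5044
T = 2*26.85*0.5044 / 9.81
T = 27.085 / 9.81 = 2.761 s

2.761 s


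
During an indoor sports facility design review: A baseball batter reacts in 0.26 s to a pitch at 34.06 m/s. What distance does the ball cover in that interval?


d = v * t
d = 34.06 * 0.26
d = 8.8556 m

8.8556 m


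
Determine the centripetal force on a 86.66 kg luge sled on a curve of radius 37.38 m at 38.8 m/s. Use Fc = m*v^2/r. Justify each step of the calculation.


Fc = m * v^2 / r
v^2 = 38.8^2 = 1505.44
Fc = 86.66 * 1505.44 / 37.38
Fc = 130461.4304 / 37.38 = 3490.1399 N

3490.1399 N


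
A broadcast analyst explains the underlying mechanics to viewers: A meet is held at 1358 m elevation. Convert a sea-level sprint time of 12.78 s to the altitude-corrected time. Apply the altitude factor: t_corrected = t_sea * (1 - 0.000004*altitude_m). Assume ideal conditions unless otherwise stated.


Correction factor = 1 - 0.000004 * 1358 = 0.994568
t_corrected = t_sea * factor = 12.78 * 0.994568
t_corrected = 12.7106 s

12.7106 s


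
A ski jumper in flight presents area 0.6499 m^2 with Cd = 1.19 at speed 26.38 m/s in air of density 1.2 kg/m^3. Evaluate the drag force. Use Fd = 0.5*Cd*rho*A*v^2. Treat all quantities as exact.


Fd = 0.5 * Cd * rho * A * v^2
Fd = 0.5 * 1.19 * 1.2 * 0.6499 * 26.38^2
v^2 = 695.9044
Fd = 0.5 * 1.19 * 1.2 * 0.6499 * 695.9044 = 322.9195 N

322.9195 N


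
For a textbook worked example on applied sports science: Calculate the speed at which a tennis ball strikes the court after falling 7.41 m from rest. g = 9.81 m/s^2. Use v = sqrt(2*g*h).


v = sqrt(2 * g * h)
v = sqrt(2 * 9.81 * 7.41)
v = sqrt(145.3842) = 12.0575 m/s

12.0575 m/s


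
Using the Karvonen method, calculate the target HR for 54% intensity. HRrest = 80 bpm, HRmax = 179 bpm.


Target = HRrest + pct*(HRmax - HRrest)
Heart rate reserve = HRmax - HRrest = 179 - 80 = 99 bpm
Fraction = 54% = 0.54
Target = 80 + 0.54 * 99
Target = 80 + 53.46 = 133.46 bpm

133.46 bpm


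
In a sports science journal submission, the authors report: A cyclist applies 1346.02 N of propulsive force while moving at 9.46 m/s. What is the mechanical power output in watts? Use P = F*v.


P = F * v
P = 1346.02 * 9.46
P = 12733.3492 W

12733.3492 W


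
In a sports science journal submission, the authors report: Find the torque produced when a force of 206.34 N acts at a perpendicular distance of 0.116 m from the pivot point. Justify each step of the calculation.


tau = F * d
tau = 206.34 * 0.116
tau = 23.9354 N*m

23.9354 N*m


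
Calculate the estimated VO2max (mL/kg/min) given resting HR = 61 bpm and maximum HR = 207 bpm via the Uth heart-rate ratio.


VO2max = 15.3 * HRmax / HRrest
VO2max = 15.3 * 207 / 61
VO2max = 3167.1 / 61 = 51.9197 mL/kg/min

51.9197 mL/kg/min


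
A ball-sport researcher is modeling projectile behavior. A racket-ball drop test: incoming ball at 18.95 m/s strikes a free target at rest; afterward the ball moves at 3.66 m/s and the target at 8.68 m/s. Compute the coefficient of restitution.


e = (v2_after - v1_after) / (v1_before - v2_before)
Numerator = 8.68 - 3.66 = 5.02
Denominator = 18.95 - 0 = 18.95
e = 5.02 / 18.95 = 0.2649

0.2649


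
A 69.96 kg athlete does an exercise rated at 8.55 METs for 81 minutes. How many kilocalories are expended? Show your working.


kcal = MET * mass * time_hr
Convert time: 81 min = 1.35 hr
kcal = 8.55 * 69.96 * 1.35
kcal = 807.5133 kcal

807.5133 kcal


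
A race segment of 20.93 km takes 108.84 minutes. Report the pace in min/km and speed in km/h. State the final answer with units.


Pace = time / distance = 108.84 min / 20.93 km = 5.2002 min/km
Speed = distance / time_in_hours = 20.93 / 1.814 hr
Speed = 11.538 km/h

5.2002 min/km, 11.538 km/h


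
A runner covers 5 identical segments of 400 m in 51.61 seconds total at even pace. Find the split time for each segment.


Split time = total_time / n_laps = 51.61 / 5
Split time = 10.322 s per lap

10.322 s


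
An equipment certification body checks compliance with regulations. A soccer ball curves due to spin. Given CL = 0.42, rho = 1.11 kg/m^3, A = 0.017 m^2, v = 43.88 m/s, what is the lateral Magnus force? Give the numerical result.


FM = 0.5 * CL * rho * A * v^2
FM = 0.5 * 0.42 * 1.11 * 0.017 * 43.88^2
v^2 = 1925.4544
FM = 0.5 * 0.42 * 1.11 * 0.017 * 1925.4544 = 7.63 N

7.63 N


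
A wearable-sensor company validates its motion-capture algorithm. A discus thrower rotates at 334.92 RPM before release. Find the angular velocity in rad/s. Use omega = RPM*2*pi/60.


omega = RPM * 2 * pi / 60
omega = 334.92 * 2 * 3.14159 / 60
omega = 2104.3644 / 60 = 35.0727 rad/s

35.0727 rad/s


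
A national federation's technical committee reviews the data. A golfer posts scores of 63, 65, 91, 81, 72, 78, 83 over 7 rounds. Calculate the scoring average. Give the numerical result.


Average = sum / n
Sum = 533
Average = 533 / 7 = 76.1429

76.1429


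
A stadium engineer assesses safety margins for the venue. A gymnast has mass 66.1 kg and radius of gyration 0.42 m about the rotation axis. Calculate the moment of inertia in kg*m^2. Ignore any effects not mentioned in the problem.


I = m * k^2
I = 66.1 * 0.42^2
I = 66.1 * 0.1764 = 11.66 kg*m^2

11.66 kg*m^2


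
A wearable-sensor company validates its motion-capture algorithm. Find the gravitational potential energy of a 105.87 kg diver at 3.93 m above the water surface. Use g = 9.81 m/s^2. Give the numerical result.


PE = m * g * h
PE = 105.87 * 9.81 * 3.93
PE = 1038.5847 * 3.93 = 4081.6379 J

4081.6379 J


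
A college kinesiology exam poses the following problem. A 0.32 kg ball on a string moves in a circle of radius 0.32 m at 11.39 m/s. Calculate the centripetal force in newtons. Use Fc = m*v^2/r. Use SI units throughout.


Fc = m * v^2 / r
v^2 = 11.39^2 = 129.7321
Fc = 0.32 * 129.7321 / 0.32
Fc = 41.5143 / 0.32 = 129.7321 N

129.7321 N


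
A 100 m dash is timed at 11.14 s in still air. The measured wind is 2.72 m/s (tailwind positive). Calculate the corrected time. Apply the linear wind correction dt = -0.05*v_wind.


dt = -0.05 * v_wind = -0.05 * 2.72 = -0.136 s
t_corrected = t_still + dt = 11.14 + (-0.136)
t_corrected = 11.004 s

11.004 s


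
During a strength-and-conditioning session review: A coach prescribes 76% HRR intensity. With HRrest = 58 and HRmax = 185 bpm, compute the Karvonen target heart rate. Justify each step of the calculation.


Target = HRrest + pct*(HRmax - HRrest)
Heart rate reserve = HRmax - HRrest = 185 - 58 = 127 bpm
Fraction = 76% = 0.76
Target = 58 + 0.76 * 127
Target = 58 + 96.52 = 154.52 bpm

154.52 bpm


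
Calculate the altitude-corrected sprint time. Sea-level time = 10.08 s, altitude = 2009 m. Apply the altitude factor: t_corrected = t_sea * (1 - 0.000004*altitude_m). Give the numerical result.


Correction factor = 1 - 0.000004 * 2009 = 0.991964
t_corrected = t_sea * factor = 10.08 * 0.991964
t_corrected = 9.999 s

9.999 s


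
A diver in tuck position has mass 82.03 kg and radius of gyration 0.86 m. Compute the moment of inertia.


I = m * k^2
I = 82.03 * 0.86^2
I = 82.03 * 0.7396 = 60.6694 kg*m^2

60.6694 kg*m^2


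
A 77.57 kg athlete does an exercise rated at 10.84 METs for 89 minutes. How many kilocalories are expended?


kcal = MET * mass * time_hr
Convert time: 89 min = 1.4833 hr
kcal = 10.84 * 77.57 * 1.4833
kcal = 1247.2739 kcal

1247.2739 kcal


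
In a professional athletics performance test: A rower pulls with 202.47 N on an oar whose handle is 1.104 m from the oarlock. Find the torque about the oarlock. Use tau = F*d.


tau = F * d
tau = 202.47 * 1.104
tau = 223.5269 N*m

223.5269 N*m


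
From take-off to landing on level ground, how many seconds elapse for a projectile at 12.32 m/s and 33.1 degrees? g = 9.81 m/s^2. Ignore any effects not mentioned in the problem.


T = 2*v*sin(theta)/g
sin(theta) = sin(33.1 deg) = 0.5461
T = 2*12.32*0.5461 / 9.81
T = 13.456 / 9.81 = 1.3717 s

1.3717 s


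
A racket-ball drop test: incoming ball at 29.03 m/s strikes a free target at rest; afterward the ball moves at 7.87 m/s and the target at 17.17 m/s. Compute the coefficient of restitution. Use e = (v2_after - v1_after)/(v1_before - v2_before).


e = (v2_after - v1_after) / (v1_before - v2_before)
Numerator = 17.17 - 7.87 = 9.3
Denominator = 29.03 - 0 = 29.03
e = 9.3 / 29.03 = 0.3204

0.3204


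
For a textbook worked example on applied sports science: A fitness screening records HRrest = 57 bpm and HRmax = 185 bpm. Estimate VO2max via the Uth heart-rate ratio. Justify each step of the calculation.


VO2max = 15.3 * HRmax / HRrest
VO2max = 15.3 * 185 / 57
VO2max = 2830.5 / 57 = 49.6579 mL/kg/min

49.6579 mL/kg/min


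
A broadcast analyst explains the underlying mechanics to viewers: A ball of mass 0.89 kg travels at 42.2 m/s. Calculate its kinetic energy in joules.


KE = 0.5 * m * v^2
KE = 0.5 * 0.89 * 42.2^2
KE = 0.5 * 0.89 * 1780.84 = 792.4738 J

792.4738 J


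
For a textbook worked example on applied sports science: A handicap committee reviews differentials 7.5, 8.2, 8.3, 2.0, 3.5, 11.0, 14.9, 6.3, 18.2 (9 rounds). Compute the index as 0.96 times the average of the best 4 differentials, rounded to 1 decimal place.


All differentials: 7.5, 8.2, 8.3, 2.0, 3.5, 11.0, 14.9, 6.3, 18.2
Sorted: 2.0, 3.5, 6.3, 7.5, 8.2, 8.3, 11.0, 14.9, 18.2
Best 4: 2.0, 3.5, 6.3, 7.5
Average of best = 19.3 / 4 = 4.825
Raw index = 4.825 * 0.96 = 4.632
Handicap index = round(4.632, 1) = 4.6

4.6


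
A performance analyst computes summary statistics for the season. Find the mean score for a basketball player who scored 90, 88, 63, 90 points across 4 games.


Average = sum / n
Sum = 331
Average = 331 / 4 = 82.75

82.75


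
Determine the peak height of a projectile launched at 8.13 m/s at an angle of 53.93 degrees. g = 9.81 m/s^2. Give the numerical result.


H = (v*sin(theta))^2 / (2*g)
vy = v*sin(theta) = 8.13 * sin(53.93 deg) = 6.5715 m/s
H = vy^2 / (2*g) = 43.1842 / (2*9.81)
H = 43.1842 / 19.62 = 2.201 m

2.201 m


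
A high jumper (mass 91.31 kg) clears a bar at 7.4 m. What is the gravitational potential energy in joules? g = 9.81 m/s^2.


PE = m * g * h
PE = 91.31 * 9.81 * 7.4
PE = 895.7511 * 7.4 = 6628.5581 J

6628.5581 J


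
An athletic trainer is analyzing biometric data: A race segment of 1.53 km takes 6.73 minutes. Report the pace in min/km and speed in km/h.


Pace = time / distance = 6.73 min / 1.53 km = 4.3987 min/km
Speed = distance / time_in_hours = 1.53 / 0.1122 hr
Speed = 13.6404 km/h

4.3987 min/km, 13.6404 km/h


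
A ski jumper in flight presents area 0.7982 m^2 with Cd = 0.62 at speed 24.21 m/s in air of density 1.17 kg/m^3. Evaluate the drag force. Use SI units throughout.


Fd = 0.5 * Cd * rho * A * v^2
Fd = 0.5 * 0.62 * 1.17 * 0.7982 * 24.21^2
v^2 = 586.1241
Fd = 0.5 * 0.62 * 1.17 * 0.7982 * 586.1241 = 169.6871 N

169.6871 N


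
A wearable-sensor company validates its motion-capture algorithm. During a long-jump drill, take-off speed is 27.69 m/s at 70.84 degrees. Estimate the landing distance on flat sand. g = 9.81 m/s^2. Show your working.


R = v^2 * sin(2*theta) / g
Convert angle to radians: theta = 70.84 deg = 1.2364 rad
sin(2*theta) = sin(2.4728) = 0.6201
R = 27.69^2 * 0.6201 / 9.81
R = 766.7361 * 0.6201 / 9.81 = 48.4625 m

48.4625 m


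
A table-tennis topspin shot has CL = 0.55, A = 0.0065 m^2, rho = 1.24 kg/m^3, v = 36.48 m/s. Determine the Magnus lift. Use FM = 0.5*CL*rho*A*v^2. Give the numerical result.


FM = 0.5 * CL * rho * A * v^2
FM = 0.5 * 0.55 * 1.24 * 0.0065 * 36.48^2
v^2 = 1330.7904
FM = 0.5 * 0.55 * 1.24 * 0.0065 * 1330.7904 = 2.9497 N

2.9497 N


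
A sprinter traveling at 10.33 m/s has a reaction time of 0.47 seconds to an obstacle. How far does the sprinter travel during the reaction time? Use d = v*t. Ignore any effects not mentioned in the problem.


d = v * t
d = 10.33 * 0.47
d = 4.8551 m

4.8551 m


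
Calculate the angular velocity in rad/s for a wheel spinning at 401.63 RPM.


omega = RPM * 2 * pi / 60
omega = 401.63 * 2 * 3.14159 / 60
omega = 2523.5157 / 60 = 42.0586 rad/s

42.0586 rad/s


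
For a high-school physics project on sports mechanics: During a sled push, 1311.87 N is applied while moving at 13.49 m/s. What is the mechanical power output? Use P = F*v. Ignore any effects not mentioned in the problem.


P = F * v
P = 1311.87 * 13.49
P = 17697.1263 W

17697.1263 W


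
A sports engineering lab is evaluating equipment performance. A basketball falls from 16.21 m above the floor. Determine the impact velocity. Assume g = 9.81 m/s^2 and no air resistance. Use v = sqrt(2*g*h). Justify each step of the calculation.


v = sqrt(2 * g * h)
v = sqrt(2 * 9.81 * 16.21)
v = sqrt(318.0402) = 17.8337 m/s

17.8337 m/s


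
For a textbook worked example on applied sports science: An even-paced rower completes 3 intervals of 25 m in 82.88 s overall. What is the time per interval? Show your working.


Split time = total_time / n_laps = 82.88 / 3
Split time = 27.6267 s per lap

27.6267 s


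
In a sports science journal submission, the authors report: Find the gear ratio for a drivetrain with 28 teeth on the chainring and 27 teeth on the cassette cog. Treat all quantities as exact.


GR = front_teeth / rear_teeth
GR = 28 / 27
GR = 1.037

1.037


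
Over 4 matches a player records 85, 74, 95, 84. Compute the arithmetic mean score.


Average = sum / n
Sum = 338
Average = 338 / 4 = 84.5

84.5


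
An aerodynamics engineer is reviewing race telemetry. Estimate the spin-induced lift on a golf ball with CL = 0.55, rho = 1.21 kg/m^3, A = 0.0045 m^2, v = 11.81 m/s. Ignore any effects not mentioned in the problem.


FM = 0.5 * CL * rho * A * v^2
FM = 0.5 * 0.55 * 1.21 * 0.0045 * 11.81^2
v^2 = 139.4761
FM = 0.5 * 0.55 * 1.21 * 0.0045 * 139.4761 = 0.2088 N

0.2088 N


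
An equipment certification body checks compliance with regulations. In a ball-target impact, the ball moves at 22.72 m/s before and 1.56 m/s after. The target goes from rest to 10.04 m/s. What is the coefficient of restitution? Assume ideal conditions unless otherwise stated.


e = (v2_after - v1_after) / (v1_before - v2_before)
Numerator = 10.04 - 1.56 = 8.48
Denominator = 22.72 - 0 = 22.72
e = 8.48 / 22.72 = 0.3732

0.3732


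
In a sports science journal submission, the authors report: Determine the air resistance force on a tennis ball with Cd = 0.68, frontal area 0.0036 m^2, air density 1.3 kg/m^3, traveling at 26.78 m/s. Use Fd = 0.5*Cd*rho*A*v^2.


Fd = 0.5 * Cd * rho * A * v^2
Fd = 0.5 * 0.68 * 1.3 * 0.0036 * 26.78^2
v^2 = 717.1684
Fd = 0.5 * 0.68 * 1.3 * 0.0036 * 717.1684 = 1.1412 N

1.1412 N


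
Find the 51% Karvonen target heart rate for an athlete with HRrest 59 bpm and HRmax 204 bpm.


Target = HRrest + pct*(HRmax - HRrest)
Heart rate reserve = HRmax - HRrest = 204 - 59 = 145 bpm
Fraction = 51% = 0.51
Target = 59 + 0.51 * 145
Target = 59 + 73.95 = 132.95 bpm

132.95 bpm


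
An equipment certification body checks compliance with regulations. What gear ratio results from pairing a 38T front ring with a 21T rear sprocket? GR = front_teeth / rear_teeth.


GR = front_teeth / rear_teeth
GR = 38 / 21
GR = 1.8095

1.8095


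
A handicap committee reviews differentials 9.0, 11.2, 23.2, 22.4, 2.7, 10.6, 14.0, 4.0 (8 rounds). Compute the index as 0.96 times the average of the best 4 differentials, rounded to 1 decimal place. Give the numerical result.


All differentials: 9.0, 11.2, 23.2, 22.4, 2.7, 10.6, 14.0, 4.0
Sorted: 2.7, 4.0, 9.0, 10.6, 11.2, 14.0, 22.4, 23.2
Best 4: 2.7, 4.0, 9.0, 10.6
Average of best = 26.3 / 4 = 6.575
Raw index = 6.575 * 0.96 = 6.312
Handicap index = round(6.312, 1) = 6.3

6.3


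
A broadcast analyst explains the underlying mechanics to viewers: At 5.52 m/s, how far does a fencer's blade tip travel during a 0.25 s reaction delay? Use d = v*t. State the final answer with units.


d = v * t
d = 5.52 * 0.25
d = 1.38 m

1.38 m


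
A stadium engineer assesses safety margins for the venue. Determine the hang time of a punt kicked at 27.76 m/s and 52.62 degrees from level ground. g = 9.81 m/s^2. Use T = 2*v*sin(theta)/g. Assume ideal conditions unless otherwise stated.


T = 2*v*sin(theta)/g
sin(theta) = sin(52.62 deg) = 0.7946
T = 2*27.76*0.7946 / 9.81
T = 44.1177 / 9.81 = 4.4972 s

4.4972 s


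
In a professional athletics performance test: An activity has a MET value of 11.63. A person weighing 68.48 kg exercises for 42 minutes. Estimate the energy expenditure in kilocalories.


kcal = MET * mass * time_hr
Convert time: 42 min = 0.7 hr
kcal = 11.63 * 68.48 * 0.7
kcal = 557.4957 kcal

557.4957 kcal


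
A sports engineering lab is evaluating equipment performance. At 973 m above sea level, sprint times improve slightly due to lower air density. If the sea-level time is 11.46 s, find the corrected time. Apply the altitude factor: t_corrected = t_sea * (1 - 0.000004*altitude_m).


Correction factor = 1 - 0.000004 * 973 = 0.996108
t_corrected = t_sea * factor = 11.46 * 0.996108
t_corrected = 11.4154 s

11.4154 s


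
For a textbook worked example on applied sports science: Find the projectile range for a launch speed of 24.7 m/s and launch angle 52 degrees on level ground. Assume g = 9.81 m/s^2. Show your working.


R = v^2 * sin(2*theta) / g
Convert angle to radians: theta = 52 deg = 0.9076 rad
sin(2*theta) = sin(1.8151) = 0.9703
R = 24.7^2 * 0.9703 / 9.81
R = 610.09 * 0.9703 / 9.81 = 60.3433 m

60.3433 m


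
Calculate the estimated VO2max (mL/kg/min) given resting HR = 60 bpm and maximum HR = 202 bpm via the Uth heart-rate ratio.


VO2max = 15.3 * HRmax / HRrest
VO2max = 15.3 * 202 / 60
VO2max = 3090.6 / 60 = 51.51 mL/kg/min

51.51 mL/kg/min


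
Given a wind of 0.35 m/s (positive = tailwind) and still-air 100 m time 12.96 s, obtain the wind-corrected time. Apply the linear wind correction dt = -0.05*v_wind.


dt = -0.05 * v_wind = -0.05 * 0.35 = -0.0175 s
t_corrected = t_still + dt = 12.96 + (-0.0175)
t_corrected = 12.9425 s

12.9425 s


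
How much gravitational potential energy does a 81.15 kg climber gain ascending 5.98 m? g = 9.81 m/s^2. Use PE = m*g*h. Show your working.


PE = m * g * h
PE = 81.15 * 9.81 * 5.98
PE = 796.0815 * 5.98 = 4760.5674 J

4760.5674 J


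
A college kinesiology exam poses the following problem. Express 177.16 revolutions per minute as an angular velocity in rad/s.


omega = RPM * 2 * pi / 60
omega = 177.16 * 2 * 3.14159 / 60
omega = 1113.1291 / 60 = 18.5522 rad/s

18.5522 rad/s


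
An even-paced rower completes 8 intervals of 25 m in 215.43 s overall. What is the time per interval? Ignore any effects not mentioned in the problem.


Split time = total_time / n_laps = 215.43 / 8
Split time = 26.9288 s per lap

26.9288 s


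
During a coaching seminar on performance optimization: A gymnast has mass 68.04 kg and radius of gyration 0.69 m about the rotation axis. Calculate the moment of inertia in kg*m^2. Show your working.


I = m * k^2
I = 68.04 * 0.69^2
I = 68.04 * 0.4761 = 32.3938 kg*m^2

32.3938 kg*m^2


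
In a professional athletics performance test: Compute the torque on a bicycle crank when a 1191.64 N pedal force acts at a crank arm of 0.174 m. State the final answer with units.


tau = F * d
tau = 1191.64 * 0.174
tau = 207.3454 N*m

207.3454 N*m


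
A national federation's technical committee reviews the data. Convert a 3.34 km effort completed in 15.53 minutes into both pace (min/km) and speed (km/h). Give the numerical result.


Pace = time / distance = 15.53 min / 3.34 km = 4.6497 min/km
Speed = distance / time_in_hours = 3.34 / 0.2588 hr
Speed = 12.9041 km/h

4.6497 min/km, 12.9041 km/h


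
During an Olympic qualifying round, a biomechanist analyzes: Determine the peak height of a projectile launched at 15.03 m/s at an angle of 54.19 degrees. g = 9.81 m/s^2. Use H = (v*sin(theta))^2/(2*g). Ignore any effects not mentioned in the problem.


H = (v*sin(theta))^2 / (2*g)
vy = v*sin(theta) = 15.03 * sin(54.19 deg) = 12.1888 m/s
H = vy^2 / (2*g) = 148.5657 / (2*9.81)
H = 148.5657 / 19.62 = 7.5722 m

7.5722 m


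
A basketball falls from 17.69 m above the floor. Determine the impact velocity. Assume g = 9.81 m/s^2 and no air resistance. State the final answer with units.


v = sqrt(2 * g * h)
v = sqrt(2 * 9.81 * 17.69)
v = sqrt(347.0778) = 18.63 m/s

18.63 m/s


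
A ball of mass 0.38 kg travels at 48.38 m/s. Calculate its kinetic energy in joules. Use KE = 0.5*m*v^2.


KE = 0.5 * m * v^2
KE = 0.5 * 0.38 * 48.38^2
KE = 0.5 * 0.38 * 2340.6244 = 444.7186 J

444.7186 J


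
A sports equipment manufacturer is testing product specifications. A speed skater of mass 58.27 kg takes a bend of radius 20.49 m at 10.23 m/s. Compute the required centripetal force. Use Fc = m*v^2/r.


Fc = m * v^2 / r
v^2 = 10.23^2 = 104.6529
Fc = 58.27 * 104.6529 / 20.49
Fc = 6098.1245 / 20.49 = 297.6147 N

297.6147 N


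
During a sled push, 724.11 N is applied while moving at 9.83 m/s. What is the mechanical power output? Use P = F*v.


P = F * v
P = 724.11 * 9.83
P = 7118.0013 W

7118.0013 W


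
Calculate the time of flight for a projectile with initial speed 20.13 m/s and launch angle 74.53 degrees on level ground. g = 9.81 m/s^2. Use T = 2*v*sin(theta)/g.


T = 2*v*sin(theta)/g
sin(theta) = sin(74.53 deg) = 0.9638
T = 2*20.13*0.9638 / 9.81
T = 38.8014 / 9.81 = 3.9553 s

3.9553 s


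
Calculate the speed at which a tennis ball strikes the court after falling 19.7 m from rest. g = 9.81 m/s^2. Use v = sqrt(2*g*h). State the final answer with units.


v = sqrt(2 * g * h)
v = sqrt(2 * 9.81 * 19.7)
v = sqrt(386.514) = 19.66 m/s

19.66 m/s


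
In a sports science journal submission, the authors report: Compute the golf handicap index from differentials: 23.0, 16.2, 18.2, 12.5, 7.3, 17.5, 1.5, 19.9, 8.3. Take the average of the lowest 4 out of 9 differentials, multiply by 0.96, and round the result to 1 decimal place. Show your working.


All differentials: 23.0, 16.2, 18.2, 12.5, 7.3, 17.5, 1.5, 19.9, 8.3
Sorted: 1.5, 7.3, 8.3, 12.5, 16.2, 17.5, 18.2, 19.9, 23.0
Best 4: 1.5, 7.3, 8.3, 12.5
Average of best = 29.6 / 4 = 7.4
Raw index = 7.4 * 0.96 = 7.104
Handicap index = round(7.104, 1) = 7.1

7.1


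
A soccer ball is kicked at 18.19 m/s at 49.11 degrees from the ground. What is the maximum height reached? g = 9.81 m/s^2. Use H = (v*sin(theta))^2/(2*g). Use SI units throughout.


H = (v*sin(theta))^2 / (2*g)
vy = v*sin(theta) = 18.19 * sin(49.11 deg) = 13.7511 m/s
H = vy^2 / (2*g) = 189.0915 / (2*9.81)
H = 189.0915 / 19.62 = 9.6377 m

9.6377 m


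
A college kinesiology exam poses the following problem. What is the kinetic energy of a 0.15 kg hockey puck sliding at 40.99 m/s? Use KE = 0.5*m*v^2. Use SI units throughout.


KE = 0.5 * m * v^2
KE = 0.5 * 0.15 * 40.99^2
KE = 0.5 * 0.15 * 1680.1801 = 126.0135 J

126.0135 J


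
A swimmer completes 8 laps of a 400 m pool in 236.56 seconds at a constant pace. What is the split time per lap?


Split time = total_time / n_laps = 236.56 / 8
Split time = 29.57 s per lap

29.57 s


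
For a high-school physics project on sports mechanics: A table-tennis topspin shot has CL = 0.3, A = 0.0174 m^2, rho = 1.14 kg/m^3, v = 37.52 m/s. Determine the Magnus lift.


FM = 0.5 * CL * rho * A * v^2
FM = 0.5 * 0.3 * 1.14 * 0.0174 * 37.52^2
v^2 = 1407.7504
FM = 0.5 * 0.3 * 1.14 * 0.0174 * 1407.7504 = 4.1886 N

4.1886 N


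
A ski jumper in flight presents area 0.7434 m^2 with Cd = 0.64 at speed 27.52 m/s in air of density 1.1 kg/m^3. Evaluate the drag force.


Fd = 0.5 * Cd * rho * A * v^2
Fd = 0.5 * 0.64 * 1.1 * 0.7434 * 27.52^2
v^2 = 757.3504
Fd = 0.5 * 0.64 * 1.1 * 0.7434 * 757.3504 = 198.181 N

198.181 N


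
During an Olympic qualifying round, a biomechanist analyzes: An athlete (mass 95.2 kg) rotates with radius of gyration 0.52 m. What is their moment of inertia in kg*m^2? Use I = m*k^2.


I = m * k^2
I = 95.2 * 0.52^2
I = 95.2 * 0.2704 = 25.7421 kg*m^2

25.7421 kg*m^2


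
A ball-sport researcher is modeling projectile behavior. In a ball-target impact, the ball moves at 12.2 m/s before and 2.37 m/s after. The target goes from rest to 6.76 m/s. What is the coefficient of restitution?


e = (v2_after - v1_after) / (v1_before - v2_before)
Numerator = 6.76 - 2.37 = 4.39
Denominator = 12.2 - 0 = 12.2
e = 4.39 / 12.2 = 0.3598

0.3598


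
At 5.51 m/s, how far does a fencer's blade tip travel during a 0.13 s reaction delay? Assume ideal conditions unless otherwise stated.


d = v * t
d = 5.51 * 0.13
d = 0.7163 m

0.7163 m


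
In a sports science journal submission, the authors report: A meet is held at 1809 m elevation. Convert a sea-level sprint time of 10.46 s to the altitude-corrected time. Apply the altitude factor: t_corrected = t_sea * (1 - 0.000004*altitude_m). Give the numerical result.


Correction factor = 1 - 0.000004 * 1809 = 0.992764
t_corrected = t_sea * factor = 10.46 * 0.992764
t_corrected = 10.3843 s

10.3843 s


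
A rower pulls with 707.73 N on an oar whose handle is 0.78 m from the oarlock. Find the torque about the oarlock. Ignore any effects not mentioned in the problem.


tau = F * d
tau = 707.73 * 0.78
tau = 552.0294 N*m

552.0294 N*m


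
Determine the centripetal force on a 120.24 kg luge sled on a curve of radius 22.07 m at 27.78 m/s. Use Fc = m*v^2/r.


Fc = m * v^2 / r
v^2 = 27.78^2 = 771.7284
Fc = 120.24 * 771.7284 / 22.07
Fc = 92792.6228 / 22.07 = 4204.4686 N

4204.4686 N


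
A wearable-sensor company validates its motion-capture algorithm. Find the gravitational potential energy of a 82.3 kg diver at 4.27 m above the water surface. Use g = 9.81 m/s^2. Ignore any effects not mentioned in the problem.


PE = m * g * h
PE = 82.3 * 9.81 * 4.27
PE = 807.363 * 4.27 = 3447.44 J

3447.44 J


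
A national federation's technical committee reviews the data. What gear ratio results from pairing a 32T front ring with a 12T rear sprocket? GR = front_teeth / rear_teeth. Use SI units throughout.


GR = front_teeth / rear_teeth
GR = 32 / 12
GR = 2.6667

2.6667


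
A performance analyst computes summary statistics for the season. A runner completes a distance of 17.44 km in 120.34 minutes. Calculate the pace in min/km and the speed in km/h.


Pace = time / distance = 120.34 min / 17.44 km = 6.9002 min/km
Speed = distance / time_in_hours = 17.44 / 2.0057 hr
Speed = 8.6954 km/h

6.9002 min/km, 8.6954 km/h


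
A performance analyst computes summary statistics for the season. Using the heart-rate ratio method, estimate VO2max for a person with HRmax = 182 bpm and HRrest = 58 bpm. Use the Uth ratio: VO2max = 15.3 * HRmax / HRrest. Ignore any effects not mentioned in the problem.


VO2max = 15.3 * HRmax / HRrest
VO2max = 15.3 * 182 / 58
VO2max = 2784.6 / 58 = 48.0103 mL/kg/min

48.0103 mL/kg/min


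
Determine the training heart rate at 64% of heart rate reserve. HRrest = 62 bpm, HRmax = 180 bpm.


Target = HRrest + pct*(HRmax - HRrest)
Heart rate reserve = HRmax - HRrest = 180 - 62 = 118 bpm
Fraction = 64% = 0.64
Target = 62 + 0.64 * 118
Target = 62 + 75.52 = 137.52 bpm

137.52 bpm


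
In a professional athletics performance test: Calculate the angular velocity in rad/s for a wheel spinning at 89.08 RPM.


omega = RPM * 2 * pi / 60
omega = 89.08 * 2 * 3.14159 / 60
omega = 559.7061 / 60 = 9.3284 rad/s

9.3284 rad/s


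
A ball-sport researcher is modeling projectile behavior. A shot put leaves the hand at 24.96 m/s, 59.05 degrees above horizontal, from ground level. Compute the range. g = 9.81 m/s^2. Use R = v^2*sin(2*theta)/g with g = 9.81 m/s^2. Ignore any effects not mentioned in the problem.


R = v^2 * sin(2*theta) / g
Convert angle to radians: theta = 59.05 deg = 1.0306 rad
sin(2*theta) = sin(2.0612) = 0.8821
R = 24.96^2 * 0.8821 / 9.81
R = 623.0016 * 0.8821 / 9.81 = 56.021 m

56.021 m


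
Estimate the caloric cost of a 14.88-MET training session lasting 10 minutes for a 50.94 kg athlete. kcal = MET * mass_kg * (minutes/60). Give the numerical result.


kcal = MET * mass * time_hr
Convert time: 10 min = 0.1667 hr
kcal = 14.88 * 50.94 * 0.1667
kcal = 126.3312 kcal

126.3312 kcal


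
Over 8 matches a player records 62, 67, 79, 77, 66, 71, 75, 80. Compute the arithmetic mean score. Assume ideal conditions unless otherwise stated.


Average = sum / n
Sum = 577
Average = 577 / 8 = 72.125

72.125


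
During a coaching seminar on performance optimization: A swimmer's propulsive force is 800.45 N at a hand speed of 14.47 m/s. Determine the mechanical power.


P = F * v
P = 800.45 * 14.47
P = 11582.5115 W

11582.5115 W


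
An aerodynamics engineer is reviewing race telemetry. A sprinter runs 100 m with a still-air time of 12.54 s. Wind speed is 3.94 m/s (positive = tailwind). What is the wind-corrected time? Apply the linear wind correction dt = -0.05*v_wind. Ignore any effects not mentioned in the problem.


dt = -0.05 * v_wind = -0.05 * 3.94 = -0.197 s
t_corrected = t_still + dt = 12.54 + (-0.197)
t_corrected = 12.343 s

12.343 s


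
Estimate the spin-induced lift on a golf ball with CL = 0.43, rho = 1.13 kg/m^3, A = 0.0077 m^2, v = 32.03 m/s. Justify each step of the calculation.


FM = 0.5 * CL * rho * A * v^2
FM = 0.5 * 0.43 * 1.13 * 0.0077 * 32.03^2
v^2 = 1025.9209
FM = 0.5 * 0.43 * 1.13 * 0.0077 * 1025.9209 = 1.9192 N

1.9192 N


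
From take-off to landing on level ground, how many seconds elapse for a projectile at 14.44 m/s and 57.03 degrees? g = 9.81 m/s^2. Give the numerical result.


T = 2*v*sin(theta)/g
sin(theta) = sin(57.03 deg) = 0.839
T = 2*14.44*0.839 / 9.81
T = 24.229 / 9.81 = 2.4698 s

2.4698 s


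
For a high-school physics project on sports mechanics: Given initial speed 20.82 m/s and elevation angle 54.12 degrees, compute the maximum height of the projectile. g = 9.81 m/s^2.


H = (v*sin(theta))^2 / (2*g)
vy = v*sin(theta) = 20.82 * sin(54.12 deg) = 16.8693 m/s
H = vy^2 / (2*g) = 284.5742 / (2*9.81)
H = 284.5742 / 19.62 = 14.5043 m

14.5043 m


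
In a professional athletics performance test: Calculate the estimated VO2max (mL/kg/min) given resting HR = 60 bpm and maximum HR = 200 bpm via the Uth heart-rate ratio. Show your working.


VO2max = 15.3 * HRmax / HRrest
VO2max = 15.3 * 200 / 60
VO2max = 3060 / 60 = 51 mL/kg/min

51 mL/kg/min


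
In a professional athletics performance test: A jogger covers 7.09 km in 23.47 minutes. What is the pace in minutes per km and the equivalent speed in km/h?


Pace = time / distance = 23.47 min / 7.09 km = 3.3103 min/km
Speed = distance / time_in_hours = 7.09 / 0.3912 hr
Speed = 18.1253 km/h

3.3103 min/km, 18.1253 km/h


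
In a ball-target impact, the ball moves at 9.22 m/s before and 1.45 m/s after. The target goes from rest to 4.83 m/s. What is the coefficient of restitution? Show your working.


e = (v2_after - v1_after) / (v1_before - v2_before)
Numerator = 4.83 - 1.45 = 3.38
Denominator = 9.22 - 0 = 9.22
e = 3.38 / 9.22 = 0.3666

0.3666


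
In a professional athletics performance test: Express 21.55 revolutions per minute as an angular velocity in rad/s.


omega = RPM * 2 * pi / 60
omega = 21.55 * 2 * 3.14159 / 60
omega = 135.4026 / 60 = 2.2567 rad/s

2.2567 rad/s


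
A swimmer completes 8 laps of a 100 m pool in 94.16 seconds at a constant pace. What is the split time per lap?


Split time = total_time / n_laps = 94.16 / 8
Split time = 11.77 s per lap

11.77 s


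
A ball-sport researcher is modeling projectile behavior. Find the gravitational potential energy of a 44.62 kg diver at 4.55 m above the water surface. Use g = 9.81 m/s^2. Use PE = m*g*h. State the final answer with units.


PE = m * g * h
PE = 44.62 * 9.81 * 4.55
PE = 437.7222 * 4.55 = 1991.636 J

1991.636 J


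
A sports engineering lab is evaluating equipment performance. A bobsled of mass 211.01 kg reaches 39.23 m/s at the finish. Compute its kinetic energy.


KE = 0.5 * m * v^2
KE = 0.5 * 211.01 * 39.23^2
KE = 0.5 * 211.01 * 1538.9929 = 162371.4459 J

162371.4459 J


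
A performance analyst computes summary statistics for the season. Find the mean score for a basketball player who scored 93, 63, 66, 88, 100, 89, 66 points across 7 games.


Average = sum / n
Sum = 565
Average = 565 / 7 = 80.7143

80.7143


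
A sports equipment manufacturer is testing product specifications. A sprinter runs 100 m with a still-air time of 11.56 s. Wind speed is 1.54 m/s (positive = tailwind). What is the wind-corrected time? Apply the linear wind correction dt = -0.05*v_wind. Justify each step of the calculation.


dt = -0.05 * v_wind = -0.05 * 1.54 = -0.077 s
t_corrected = t_still + dt = 11.56 + (-0.077)
t_corrected = 11.483 s

11.483 s


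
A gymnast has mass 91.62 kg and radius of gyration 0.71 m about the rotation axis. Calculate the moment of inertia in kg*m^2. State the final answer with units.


I = m * k^2
I = 91.62 * 0.71^2
I = 91.62 * 0.5041 = 46.1856 kg*m^2

46.1856 kg*m^2


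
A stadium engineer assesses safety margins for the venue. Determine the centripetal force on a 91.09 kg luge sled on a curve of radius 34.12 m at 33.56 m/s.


Fc = m * v^2 / r
v^2 = 33.56^2 = 1126.2736
Fc = 91.09 * 1126.2736 / 34.12
Fc = 102592.2622 / 34.12 = 3006.8072 N

3006.8072 N


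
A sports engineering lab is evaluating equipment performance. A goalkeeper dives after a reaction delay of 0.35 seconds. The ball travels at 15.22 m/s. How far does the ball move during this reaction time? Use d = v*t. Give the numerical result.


d = v * t
d = 15.22 * 0.35
d = 5.327 m

5.327 m


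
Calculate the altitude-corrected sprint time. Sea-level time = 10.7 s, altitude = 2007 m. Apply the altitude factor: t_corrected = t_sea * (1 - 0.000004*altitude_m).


Correction factor = 1 - 0.000004 * 2007 = 0.991972
t_corrected = t_sea * factor = 10.7 * 0.991972
t_corrected = 10.6141 s

10.6141 s


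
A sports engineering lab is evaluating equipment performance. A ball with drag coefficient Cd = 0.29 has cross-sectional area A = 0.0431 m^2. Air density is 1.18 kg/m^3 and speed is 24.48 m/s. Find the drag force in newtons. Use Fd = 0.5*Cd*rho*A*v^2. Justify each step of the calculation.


Fd = 0.5 * Cd * rho * A * v^2
Fd = 0.5 * 0.29 * 1.18 * 0.0431 * 24.48^2
v^2 = 599.2704
Fd = 0.5 * 0.29 * 1.18 * 0.0431 * 599.2704 = 4.4193 N

4.4193 N


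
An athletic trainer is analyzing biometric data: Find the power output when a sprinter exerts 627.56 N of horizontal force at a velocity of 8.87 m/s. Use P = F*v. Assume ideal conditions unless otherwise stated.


P = F * v
P = 627.56 * 8.87
P = 5566.4572 W

5566.4572 W


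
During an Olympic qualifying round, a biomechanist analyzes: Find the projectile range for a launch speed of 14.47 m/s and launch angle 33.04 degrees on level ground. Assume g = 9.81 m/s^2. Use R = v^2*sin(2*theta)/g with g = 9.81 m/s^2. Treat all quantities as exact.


R = v^2 * sin(2*theta) / g
Convert angle to radians: theta = 33.04 deg = 0.5767 rad
sin(2*theta) = sin(1.1533) = 0.9141
R = 14.47^2 * 0.9141 / 9.81
R = 209.3809 * 0.9141 / 9.81 = 19.5105 m

19.5105 m


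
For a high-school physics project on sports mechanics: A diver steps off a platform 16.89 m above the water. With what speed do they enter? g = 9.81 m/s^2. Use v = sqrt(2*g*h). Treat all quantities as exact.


v = sqrt(2 * g * h)
v = sqrt(2 * 9.81 * 16.89)
v = sqrt(331.3818) = 18.2039 m/s

18.2039 m/s


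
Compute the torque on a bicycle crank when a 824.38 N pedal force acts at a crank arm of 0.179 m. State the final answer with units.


tau = F * d
tau = 824.38 * 0.179
tau = 147.564 N*m

147.564 N*m


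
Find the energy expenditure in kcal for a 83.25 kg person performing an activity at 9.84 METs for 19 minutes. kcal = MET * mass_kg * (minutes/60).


kcal = MET * mass * time_hr
Convert time: 19 min = 0.3167 hr
kcal = 9.84 * 83.25 * 0.3167
kcal = 259.407 kcal

259.407 kcal


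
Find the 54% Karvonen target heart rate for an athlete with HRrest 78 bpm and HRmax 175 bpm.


Target = HRrest + pct*(HRmax - HRrest)
Heart rate reserve = HRmax - HRrest = 175 - 78 = 97 bpm
Fraction = 54% = 0.54
Target = 78 + 0.54 * 97
Target = 78 + 52.38 = 130.38 bpm

130.38 bpm


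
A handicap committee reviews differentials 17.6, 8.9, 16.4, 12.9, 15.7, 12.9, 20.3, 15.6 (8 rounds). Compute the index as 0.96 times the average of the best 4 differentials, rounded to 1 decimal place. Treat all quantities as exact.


All differentials: 17.6, 8.9, 16.4, 12.9, 15.7, 12.9, 20.3, 15.6
Sorted: 8.9, 12.9, 12.9, 15.6, 15.7, 16.4, 17.6, 20.3
Best 4: 8.9, 12.9, 12.9, 15.6
Average of best = 50.3 / 4 = 12.575
Raw index = 12.575 * 0.96 = 12.072
Handicap index = round(12.072, 1) = 12.1

12.1


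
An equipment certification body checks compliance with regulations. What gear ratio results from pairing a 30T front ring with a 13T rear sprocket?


GR = front_teeth / rear_teeth
GR = 30 / 13
GR = 2.3077

2.3077


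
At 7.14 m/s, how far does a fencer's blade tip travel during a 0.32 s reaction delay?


d = v * t
d = 7.14 * 0.32
d = 2.2848 m

2.2848 m


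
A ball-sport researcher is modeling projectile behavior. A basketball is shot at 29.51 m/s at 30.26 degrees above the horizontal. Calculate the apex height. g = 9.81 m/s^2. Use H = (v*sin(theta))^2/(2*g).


H = (v*sin(theta))^2 / (2*g)
vy = v*sin(theta) = 29.51 * sin(30.26 deg) = 14.8708 m/s
H = vy^2 / (2*g) = 221.1413 / (2*9.81)
H = 221.1413 / 19.62 = 11.2712 m

11.2712 m


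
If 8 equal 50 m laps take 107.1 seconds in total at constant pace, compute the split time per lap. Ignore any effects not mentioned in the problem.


Split time = total_time / n_laps = 107.1 / 8
Split time = 13.3875 s per lap

13.3875 s


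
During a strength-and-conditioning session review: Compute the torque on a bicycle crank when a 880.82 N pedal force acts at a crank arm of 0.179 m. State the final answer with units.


tau = F * d
tau = 880.82 * 0.179
tau = 157.6668 N*m

157.6668 N*m


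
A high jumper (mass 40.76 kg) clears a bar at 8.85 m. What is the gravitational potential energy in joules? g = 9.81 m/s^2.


PE = m * g * h
PE = 40.76 * 9.81 * 8.85
PE = 399.8556 * 8.85 = 3538.7221 J

3538.7221 J


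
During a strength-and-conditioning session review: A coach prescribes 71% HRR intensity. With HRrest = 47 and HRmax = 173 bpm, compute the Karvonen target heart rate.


Target = HRrest + pct*(HRmax - HRrest)
Heart rate reserve = HRmax - HRrest = 173 - 47 = 126 bpm
Fraction = 71% = 0.71
Target = 47 + 0.71 * 126
Target = 47 + 89.46 = 136.46 bpm

136.46 bpm
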